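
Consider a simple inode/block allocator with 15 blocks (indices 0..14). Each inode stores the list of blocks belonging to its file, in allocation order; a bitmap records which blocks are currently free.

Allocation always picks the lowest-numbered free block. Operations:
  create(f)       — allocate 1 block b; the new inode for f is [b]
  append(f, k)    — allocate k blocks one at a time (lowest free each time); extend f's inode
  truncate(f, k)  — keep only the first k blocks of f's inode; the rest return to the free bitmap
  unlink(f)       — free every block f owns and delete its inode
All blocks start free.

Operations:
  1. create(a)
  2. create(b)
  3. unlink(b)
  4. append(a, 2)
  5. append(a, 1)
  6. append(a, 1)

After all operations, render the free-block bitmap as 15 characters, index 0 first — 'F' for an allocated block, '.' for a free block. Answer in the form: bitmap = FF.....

after create(a) → a:[0]  free=[F..............]
after create(b) → a:[0], b:[1]  free=[FF.............]
after unlink(b) → a:[0]  free=[F..............]
after append(a, 2) → a:[0, 1, 2]  free=[FFF............]
after append(a, 1) → a:[0, 1, 2, 3]  free=[FFFF...........]
after append(a, 1) → a:[0, 1, 2, 3, 4]  free=[FFFFF..........]

bitmap = FFFFF..........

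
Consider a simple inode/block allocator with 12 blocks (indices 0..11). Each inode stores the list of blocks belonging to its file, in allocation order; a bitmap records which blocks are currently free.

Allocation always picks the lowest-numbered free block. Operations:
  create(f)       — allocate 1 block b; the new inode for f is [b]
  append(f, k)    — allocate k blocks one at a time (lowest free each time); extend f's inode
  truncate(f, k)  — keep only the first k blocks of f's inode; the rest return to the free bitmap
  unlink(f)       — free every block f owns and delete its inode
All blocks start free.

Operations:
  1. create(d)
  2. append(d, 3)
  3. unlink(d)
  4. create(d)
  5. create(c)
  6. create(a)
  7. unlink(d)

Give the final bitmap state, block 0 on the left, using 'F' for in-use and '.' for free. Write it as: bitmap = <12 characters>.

bitmap = .FF.........

after create(d) → d:[0]  free=[F...........]
after append(d, 3) → d:[0, 1, 2, 3]  free=[FFFF........]
after unlink(d) →   free=[............]
after create(d) → d:[0]  free=[F...........]
after create(c) → c:[1], d:[0]  free=[FF..........]
after create(a) → a:[2], c:[1], d:[0]  free=[FFF.........]
after unlink(d) → a:[2], c:[1]  free=[.FF.........]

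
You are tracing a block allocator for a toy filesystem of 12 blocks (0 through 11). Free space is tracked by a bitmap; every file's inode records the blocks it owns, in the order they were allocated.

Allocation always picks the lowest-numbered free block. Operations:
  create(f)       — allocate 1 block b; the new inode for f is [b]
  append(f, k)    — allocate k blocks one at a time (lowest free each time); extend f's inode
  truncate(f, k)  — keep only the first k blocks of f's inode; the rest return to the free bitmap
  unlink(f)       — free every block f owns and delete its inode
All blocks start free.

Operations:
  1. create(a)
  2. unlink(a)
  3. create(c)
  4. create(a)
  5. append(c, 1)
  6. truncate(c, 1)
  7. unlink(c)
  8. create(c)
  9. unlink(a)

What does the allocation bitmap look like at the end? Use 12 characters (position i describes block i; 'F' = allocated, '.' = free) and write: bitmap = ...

bitmap = F...........

create(a): bitmap=F........... | a=[0]
unlink(a): bitmap=............ | 
create(c): bitmap=F........... | c=[0]
create(a): bitmap=FF.......... | a=[1] c=[0]
append(c, 1): bitmap=FFF......... | a=[1] c=[0, 2]
truncate(c, 1): bitmap=FF.......... | a=[1] c=[0]
unlink(c): bitmap=.F.......... | a=[1]
create(c): bitmap=FF.......... | a=[1] c=[0]
unlink(a): bitmap=F........... | c=[0]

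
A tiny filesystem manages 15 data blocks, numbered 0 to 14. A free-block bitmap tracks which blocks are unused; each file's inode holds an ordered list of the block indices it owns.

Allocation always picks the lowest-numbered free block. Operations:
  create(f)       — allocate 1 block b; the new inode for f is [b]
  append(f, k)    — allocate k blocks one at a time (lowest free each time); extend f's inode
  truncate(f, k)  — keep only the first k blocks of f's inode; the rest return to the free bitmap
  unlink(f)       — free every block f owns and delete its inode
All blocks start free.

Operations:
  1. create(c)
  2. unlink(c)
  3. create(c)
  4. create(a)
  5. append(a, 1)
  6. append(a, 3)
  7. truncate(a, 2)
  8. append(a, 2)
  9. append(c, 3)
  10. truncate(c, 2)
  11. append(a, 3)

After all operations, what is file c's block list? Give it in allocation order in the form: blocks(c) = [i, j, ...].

blocks(c) = [0, 5]

after create(c) → c:[0]  free=[F..............]
after unlink(c) →   free=[...............]
after create(c) → c:[0]  free=[F..............]
after create(a) → a:[1], c:[0]  free=[FF.............]
after append(a, 1) → a:[1, 2], c:[0]  free=[FFF............]
after append(a, 3) → a:[1, 2, 3, 4, 5], c:[0]  free=[FFFFFF.........]
after truncate(a, 2) → a:[1, 2], c:[0]  free=[FFF............]
after append(a, 2) → a:[1, 2, 3, 4], c:[0]  free=[FFFFF..........]
after append(c, 3) → a:[1, 2, 3, 4], c:[0, 5, 6, 7]  free=[FFFFFFFF.......]
after truncate(c, 2) → a:[1, 2, 3, 4], c:[0, 5]  free=[FFFFFF.........]
after append(a, 3) → a:[1, 2, 3, 4, 6, 7, 8], c:[0, 5]  free=[FFFFFFFFF......]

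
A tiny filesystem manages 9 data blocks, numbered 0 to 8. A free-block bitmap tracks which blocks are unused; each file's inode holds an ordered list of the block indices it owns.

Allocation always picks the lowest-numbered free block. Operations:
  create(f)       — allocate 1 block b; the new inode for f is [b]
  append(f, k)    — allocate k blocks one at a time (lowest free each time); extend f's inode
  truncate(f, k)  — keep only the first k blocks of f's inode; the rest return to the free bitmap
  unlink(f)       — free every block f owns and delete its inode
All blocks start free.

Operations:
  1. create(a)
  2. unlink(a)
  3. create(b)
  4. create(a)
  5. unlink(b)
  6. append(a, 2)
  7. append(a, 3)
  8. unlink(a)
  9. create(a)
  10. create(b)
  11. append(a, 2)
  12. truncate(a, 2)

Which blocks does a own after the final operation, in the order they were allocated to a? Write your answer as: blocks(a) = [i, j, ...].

create(a): bitmap=F........ | a=[0]
unlink(a): bitmap=......... | 
create(b): bitmap=F........ | b=[0]
create(a): bitmap=FF....... | a=[1] b=[0]
unlink(b): bitmap=.F....... | a=[1]
append(a, 2): bitmap=FFF...... | a=[1, 0, 2]
append(a, 3): bitmap=FFFFFF... | a=[1, 0, 2, 3, 4, 5]
unlink(a): bitmap=......... | 
create(a): bitmap=F........ | a=[0]
create(b): bitmap=FF....... | a=[0] b=[1]
append(a, 2): bitmap=FFFF..... | a=[0, 2, 3] b=[1]
truncate(a, 2): bitmap=FFF...... | a=[0, 2] b=[1]

blocks(a) = [0, 2]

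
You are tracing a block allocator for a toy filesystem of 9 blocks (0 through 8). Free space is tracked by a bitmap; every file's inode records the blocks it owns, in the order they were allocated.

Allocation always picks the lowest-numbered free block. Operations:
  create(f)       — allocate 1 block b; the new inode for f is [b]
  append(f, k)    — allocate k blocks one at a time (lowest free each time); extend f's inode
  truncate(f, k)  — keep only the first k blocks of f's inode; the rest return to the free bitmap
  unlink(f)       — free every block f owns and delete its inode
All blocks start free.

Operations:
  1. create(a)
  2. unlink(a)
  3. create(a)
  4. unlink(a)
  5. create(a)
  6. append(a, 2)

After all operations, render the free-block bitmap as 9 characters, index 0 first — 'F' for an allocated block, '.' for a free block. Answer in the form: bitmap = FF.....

bitmap = FFF......

after create(a) → a:[0]  free=[F........]
after unlink(a) →   free=[.........]
after create(a) → a:[0]  free=[F........]
after unlink(a) →   free=[.........]
after create(a) → a:[0]  free=[F........]
after append(a, 2) → a:[0, 1, 2]  free=[FFF......]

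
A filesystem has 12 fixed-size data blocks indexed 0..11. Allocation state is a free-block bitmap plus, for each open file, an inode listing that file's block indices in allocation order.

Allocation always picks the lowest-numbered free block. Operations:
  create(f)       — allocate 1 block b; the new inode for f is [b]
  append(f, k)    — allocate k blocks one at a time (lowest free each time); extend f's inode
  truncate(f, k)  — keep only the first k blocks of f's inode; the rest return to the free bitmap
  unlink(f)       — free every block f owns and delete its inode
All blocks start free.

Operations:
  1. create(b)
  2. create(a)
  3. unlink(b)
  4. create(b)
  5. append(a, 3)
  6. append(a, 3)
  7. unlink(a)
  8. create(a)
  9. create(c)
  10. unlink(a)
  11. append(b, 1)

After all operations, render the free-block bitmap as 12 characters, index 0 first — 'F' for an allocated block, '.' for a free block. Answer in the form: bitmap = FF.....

bitmap = FFF.........

after create(b) → b:[0]  free=[F...........]
after create(a) → a:[1], b:[0]  free=[FF..........]
after unlink(b) → a:[1]  free=[.F..........]
after create(b) → a:[1], b:[0]  free=[FF..........]
after append(a, 3) → a:[1, 2, 3, 4], b:[0]  free=[FFFFF.......]
after append(a, 3) → a:[1, 2, 3, 4, 5, 6, 7], b:[0]  free=[FFFFFFFF....]
after unlink(a) → b:[0]  free=[F...........]
after create(a) → a:[1], b:[0]  free=[FF..........]
after create(c) → a:[1], b:[0], c:[2]  free=[FFF.........]
after unlink(a) → b:[0], c:[2]  free=[F.F.........]
after append(b, 1) → b:[0, 1], c:[2]  free=[FFF.........]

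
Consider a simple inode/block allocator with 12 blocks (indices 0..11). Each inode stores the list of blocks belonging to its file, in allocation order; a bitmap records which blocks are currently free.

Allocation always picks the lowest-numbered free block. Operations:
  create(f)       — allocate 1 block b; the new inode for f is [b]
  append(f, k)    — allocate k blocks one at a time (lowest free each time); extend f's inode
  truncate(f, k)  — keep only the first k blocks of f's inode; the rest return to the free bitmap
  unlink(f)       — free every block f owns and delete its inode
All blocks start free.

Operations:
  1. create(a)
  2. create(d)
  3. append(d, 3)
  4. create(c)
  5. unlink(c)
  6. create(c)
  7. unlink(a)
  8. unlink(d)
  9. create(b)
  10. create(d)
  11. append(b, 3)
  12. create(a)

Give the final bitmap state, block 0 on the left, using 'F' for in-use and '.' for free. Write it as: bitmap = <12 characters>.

bitmap = FFFFFFF.....

[1] create(a) — a=0 (map F...........)
[2] create(d) — a=0 d=1 (map FF..........)
[3] append(d, 3) — a=0 d=1,2,3,4 (map FFFFF.......)
[4] create(c) — a=0 c=5 d=1,2,3,4 (map FFFFFF......)
[5] unlink(c) — a=0 d=1,2,3,4 (map FFFFF.......)
[6] create(c) — a=0 c=5 d=1,2,3,4 (map FFFFFF......)
[7] unlink(a) — c=5 d=1,2,3,4 (map .FFFFF......)
[8] unlink(d) — c=5 (map .....F......)
[9] create(b) — b=0 c=5 (map F....F......)
[10] create(d) — b=0 c=5 d=1 (map FF...F......)
[11] append(b, 3) — b=0,2,3,4 c=5 d=1 (map FFFFFF......)
[12] create(a) — a=6 b=0,2,3,4 c=5 d=1 (map FFFFFFF.....)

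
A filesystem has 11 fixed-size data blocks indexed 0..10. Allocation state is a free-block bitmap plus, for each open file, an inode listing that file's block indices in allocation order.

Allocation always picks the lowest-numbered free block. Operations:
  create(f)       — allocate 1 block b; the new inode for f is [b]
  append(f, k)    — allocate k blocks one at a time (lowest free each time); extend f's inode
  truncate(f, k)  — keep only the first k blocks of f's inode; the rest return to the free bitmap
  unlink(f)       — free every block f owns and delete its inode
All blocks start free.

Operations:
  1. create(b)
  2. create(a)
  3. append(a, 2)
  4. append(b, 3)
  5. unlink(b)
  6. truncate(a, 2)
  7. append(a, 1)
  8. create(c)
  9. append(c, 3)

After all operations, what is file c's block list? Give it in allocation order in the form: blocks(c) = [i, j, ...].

  1. create(b)  ⇒  F..........  {b→[0]}
  2. create(a)  ⇒  FF.........  {a→[1]; b→[0]}
  3. append(a, 2)  ⇒  FFFF.......  {a→[1, 2, 3]; b→[0]}
  4. append(b, 3)  ⇒  FFFFFFF....  {a→[1, 2, 3]; b→[0, 4, 5, 6]}
  5. unlink(b)  ⇒  .FFF.......  {a→[1, 2, 3]}
  6. truncate(a, 2)  ⇒  .FF........  {a→[1, 2]}
  7. append(a, 1)  ⇒  FFF........  {a→[1, 2, 0]}
  8. create(c)  ⇒  FFFF.......  {a→[1, 2, 0]; c→[3]}
  9. append(c, 3)  ⇒  FFFFFFF....  {a→[1, 2, 0]; c→[3, 4, 5, 6]}

blocks(c) = [3, 4, 5, 6]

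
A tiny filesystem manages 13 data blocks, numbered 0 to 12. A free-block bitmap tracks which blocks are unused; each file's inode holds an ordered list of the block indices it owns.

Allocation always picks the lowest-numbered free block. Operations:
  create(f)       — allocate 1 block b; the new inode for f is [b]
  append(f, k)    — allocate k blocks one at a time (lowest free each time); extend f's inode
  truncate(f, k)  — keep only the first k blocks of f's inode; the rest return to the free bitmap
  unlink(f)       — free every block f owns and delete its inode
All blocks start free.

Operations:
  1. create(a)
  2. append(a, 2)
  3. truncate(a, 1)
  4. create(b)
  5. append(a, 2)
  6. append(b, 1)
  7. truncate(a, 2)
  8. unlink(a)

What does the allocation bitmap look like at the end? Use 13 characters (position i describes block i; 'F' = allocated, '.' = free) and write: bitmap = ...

bitmap = .F..F........

create(a): bitmap=F............ | a=[0]
append(a, 2): bitmap=FFF.......... | a=[0, 1, 2]
truncate(a, 1): bitmap=F............ | a=[0]
create(b): bitmap=FF........... | a=[0] b=[1]
append(a, 2): bitmap=FFFF......... | a=[0, 2, 3] b=[1]
append(b, 1): bitmap=FFFFF........ | a=[0, 2, 3] b=[1, 4]
truncate(a, 2): bitmap=FFF.F........ | a=[0, 2] b=[1, 4]
unlink(a): bitmap=.F..F........ | b=[1, 4]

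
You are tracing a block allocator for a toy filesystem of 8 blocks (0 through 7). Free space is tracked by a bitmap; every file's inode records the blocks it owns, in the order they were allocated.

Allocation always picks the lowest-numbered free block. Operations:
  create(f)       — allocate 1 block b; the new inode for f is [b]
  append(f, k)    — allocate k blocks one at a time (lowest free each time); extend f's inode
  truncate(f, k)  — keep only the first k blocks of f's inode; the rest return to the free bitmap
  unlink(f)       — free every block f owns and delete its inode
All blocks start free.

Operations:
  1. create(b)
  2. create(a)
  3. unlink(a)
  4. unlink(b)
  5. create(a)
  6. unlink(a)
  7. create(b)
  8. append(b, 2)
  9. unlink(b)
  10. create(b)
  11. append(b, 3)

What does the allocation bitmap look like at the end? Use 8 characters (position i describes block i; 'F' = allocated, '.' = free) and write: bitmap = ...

bitmap = FFFF....

[1] create(b) — b=0 (map F.......)
[2] create(a) — a=1 b=0 (map FF......)
[3] unlink(a) — b=0 (map F.......)
[4] unlink(b) —  (map ........)
[5] create(a) — a=0 (map F.......)
[6] unlink(a) —  (map ........)
[7] create(b) — b=0 (map F.......)
[8] append(b, 2) — b=0,1,2 (map FFF.....)
[9] unlink(b) —  (map ........)
[10] create(b) — b=0 (map F.......)
[11] append(b, 3) — b=0,1,2,3 (map FFFF....)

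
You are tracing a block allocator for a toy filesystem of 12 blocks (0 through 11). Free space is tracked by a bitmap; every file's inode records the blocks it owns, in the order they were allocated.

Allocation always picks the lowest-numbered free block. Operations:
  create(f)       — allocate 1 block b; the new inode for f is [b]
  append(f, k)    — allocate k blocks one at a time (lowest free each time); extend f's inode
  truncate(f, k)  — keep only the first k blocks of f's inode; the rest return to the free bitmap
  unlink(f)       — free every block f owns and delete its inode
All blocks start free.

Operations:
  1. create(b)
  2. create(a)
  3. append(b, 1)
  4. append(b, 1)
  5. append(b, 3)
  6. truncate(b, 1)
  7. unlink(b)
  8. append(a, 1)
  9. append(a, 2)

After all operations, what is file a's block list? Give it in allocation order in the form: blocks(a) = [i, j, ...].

blocks(a) = [1, 0, 2, 3]

[1] create(b) — b=0 (map F...........)
[2] create(a) — a=1 b=0 (map FF..........)
[3] append(b, 1) — a=1 b=0,2 (map FFF.........)
[4] append(b, 1) — a=1 b=0,2,3 (map FFFF........)
[5] append(b, 3) — a=1 b=0,2,3,4,5,6 (map FFFFFFF.....)
[6] truncate(b, 1) — a=1 b=0 (map FF..........)
[7] unlink(b) — a=1 (map .F..........)
[8] append(a, 1) — a=1,0 (map FF..........)
[9] append(a, 2) — a=1,0,2,3 (map FFFF........)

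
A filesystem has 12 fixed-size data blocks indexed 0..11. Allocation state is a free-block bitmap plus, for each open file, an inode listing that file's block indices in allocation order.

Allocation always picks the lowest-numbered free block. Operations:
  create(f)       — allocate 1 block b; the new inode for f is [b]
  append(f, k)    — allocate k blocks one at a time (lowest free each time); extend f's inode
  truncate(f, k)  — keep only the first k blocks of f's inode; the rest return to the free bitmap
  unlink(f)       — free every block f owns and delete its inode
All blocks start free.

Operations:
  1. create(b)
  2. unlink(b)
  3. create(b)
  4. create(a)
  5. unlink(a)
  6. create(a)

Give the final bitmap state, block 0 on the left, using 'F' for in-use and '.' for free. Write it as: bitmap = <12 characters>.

bitmap = FF..........

create(b): bitmap=F........... | b=[0]
unlink(b): bitmap=............ | 
create(b): bitmap=F........... | b=[0]
create(a): bitmap=FF.......... | a=[1] b=[0]
unlink(a): bitmap=F........... | b=[0]
create(a): bitmap=FF.......... | a=[1] b=[0]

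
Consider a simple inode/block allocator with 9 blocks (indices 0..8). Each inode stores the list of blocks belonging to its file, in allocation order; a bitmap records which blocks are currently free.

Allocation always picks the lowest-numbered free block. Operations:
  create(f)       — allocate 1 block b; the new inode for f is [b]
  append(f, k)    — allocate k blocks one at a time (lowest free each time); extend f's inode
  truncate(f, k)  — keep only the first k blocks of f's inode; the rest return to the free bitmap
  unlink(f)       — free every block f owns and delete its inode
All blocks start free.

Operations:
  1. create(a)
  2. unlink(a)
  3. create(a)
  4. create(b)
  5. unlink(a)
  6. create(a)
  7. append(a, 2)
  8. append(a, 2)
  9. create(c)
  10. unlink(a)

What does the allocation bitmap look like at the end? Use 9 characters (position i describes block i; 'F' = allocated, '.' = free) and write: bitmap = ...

bitmap = .F....F..

after create(a) → a:[0]  free=[F........]
after unlink(a) →   free=[.........]
after create(a) → a:[0]  free=[F........]
after create(b) → a:[0], b:[1]  free=[FF.......]
after unlink(a) → b:[1]  free=[.F.......]
after create(a) → a:[0], b:[1]  free=[FF.......]
after append(a, 2) → a:[0, 2, 3], b:[1]  free=[FFFF.....]
after append(a, 2) → a:[0, 2, 3, 4, 5], b:[1]  free=[FFFFFF...]
after create(c) → a:[0, 2, 3, 4, 5], b:[1], c:[6]  free=[FFFFFFF..]
after unlink(a) → b:[1], c:[6]  free=[.F....F..]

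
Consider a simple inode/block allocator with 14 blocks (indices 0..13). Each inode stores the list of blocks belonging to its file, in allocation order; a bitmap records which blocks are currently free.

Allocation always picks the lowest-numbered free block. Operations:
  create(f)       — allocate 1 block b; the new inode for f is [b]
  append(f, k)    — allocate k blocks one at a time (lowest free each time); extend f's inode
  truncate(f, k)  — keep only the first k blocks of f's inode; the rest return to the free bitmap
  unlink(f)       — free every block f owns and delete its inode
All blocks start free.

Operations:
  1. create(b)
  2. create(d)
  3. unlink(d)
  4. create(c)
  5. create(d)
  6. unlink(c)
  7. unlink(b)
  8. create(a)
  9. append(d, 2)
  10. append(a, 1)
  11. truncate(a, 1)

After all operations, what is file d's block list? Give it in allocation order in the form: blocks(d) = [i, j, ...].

blocks(d) = [2, 1, 3]

  1. create(b)  ⇒  F.............  {b→[0]}
  2. create(d)  ⇒  FF............  {b→[0]; d→[1]}
  3. unlink(d)  ⇒  F.............  {b→[0]}
  4. create(c)  ⇒  FF............  {b→[0]; c→[1]}
  5. create(d)  ⇒  FFF...........  {b→[0]; c→[1]; d→[2]}
  6. unlink(c)  ⇒  F.F...........  {b→[0]; d→[2]}
  7. unlink(b)  ⇒  ..F...........  {d→[2]}
  8. create(a)  ⇒  F.F...........  {a→[0]; d→[2]}
  9. append(d, 2)  ⇒  FFFF..........  {a→[0]; d→[2, 1, 3]}
  10. append(a, 1)  ⇒  FFFFF.........  {a→[0, 4]; d→[2, 1, 3]}
  11. truncate(a, 1)  ⇒  FFFF..........  {a→[0]; d→[2, 1, 3]}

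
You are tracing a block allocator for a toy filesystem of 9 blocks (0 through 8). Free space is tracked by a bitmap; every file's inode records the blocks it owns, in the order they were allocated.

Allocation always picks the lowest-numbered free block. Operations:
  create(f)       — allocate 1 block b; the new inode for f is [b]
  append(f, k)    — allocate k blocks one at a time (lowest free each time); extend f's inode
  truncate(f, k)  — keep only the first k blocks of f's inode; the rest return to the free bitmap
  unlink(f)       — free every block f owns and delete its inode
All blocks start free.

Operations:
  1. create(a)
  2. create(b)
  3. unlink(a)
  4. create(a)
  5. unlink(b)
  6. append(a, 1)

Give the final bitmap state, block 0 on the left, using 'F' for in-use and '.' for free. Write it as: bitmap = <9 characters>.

bitmap = FF.......

create(a): bitmap=F........ | a=[0]
create(b): bitmap=FF....... | a=[0] b=[1]
unlink(a): bitmap=.F....... | b=[1]
create(a): bitmap=FF....... | a=[0] b=[1]
unlink(b): bitmap=F........ | a=[0]
append(a, 1): bitmap=FF....... | a=[0, 1]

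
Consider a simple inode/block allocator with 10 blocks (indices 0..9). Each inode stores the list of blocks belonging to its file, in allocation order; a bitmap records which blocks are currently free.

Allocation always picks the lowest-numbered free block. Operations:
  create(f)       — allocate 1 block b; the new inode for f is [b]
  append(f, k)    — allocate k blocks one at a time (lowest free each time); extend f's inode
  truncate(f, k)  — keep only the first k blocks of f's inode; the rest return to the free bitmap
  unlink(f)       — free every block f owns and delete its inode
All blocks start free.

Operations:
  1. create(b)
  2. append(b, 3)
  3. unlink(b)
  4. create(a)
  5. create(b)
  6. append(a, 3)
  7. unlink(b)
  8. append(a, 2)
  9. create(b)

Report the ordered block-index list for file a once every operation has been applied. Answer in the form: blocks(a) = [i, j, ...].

[1] create(b) — b=0 (map F.........)
[2] append(b, 3) — b=0,1,2,3 (map FFFF......)
[3] unlink(b) —  (map ..........)
[4] create(a) — a=0 (map F.........)
[5] create(b) — a=0 b=1 (map FF........)
[6] append(a, 3) — a=0,2,3,4 b=1 (map FFFFF.....)
[7] unlink(b) — a=0,2,3,4 (map F.FFF.....)
[8] append(a, 2) — a=0,2,3,4,1,5 (map FFFFFF....)
[9] create(b) — a=0,2,3,4,1,5 b=6 (map FFFFFFF...)

blocks(a) = [0, 2, 3, 4, 1, 5]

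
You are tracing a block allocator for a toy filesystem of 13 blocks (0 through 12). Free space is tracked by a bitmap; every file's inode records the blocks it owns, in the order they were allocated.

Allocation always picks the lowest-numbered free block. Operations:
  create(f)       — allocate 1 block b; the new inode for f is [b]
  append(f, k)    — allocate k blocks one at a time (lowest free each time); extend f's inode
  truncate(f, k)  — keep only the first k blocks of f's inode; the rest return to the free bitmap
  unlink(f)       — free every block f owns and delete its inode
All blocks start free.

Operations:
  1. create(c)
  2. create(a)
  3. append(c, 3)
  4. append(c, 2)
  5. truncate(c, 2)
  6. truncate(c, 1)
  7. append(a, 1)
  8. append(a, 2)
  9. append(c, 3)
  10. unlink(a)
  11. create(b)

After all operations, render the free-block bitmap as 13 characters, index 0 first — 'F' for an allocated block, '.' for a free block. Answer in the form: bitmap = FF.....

  1. create(c)  ⇒  F............  {c→[0]}
  2. create(a)  ⇒  FF...........  {a→[1]; c→[0]}
  3. append(c, 3)  ⇒  FFFFF........  {a→[1]; c→[0, 2, 3, 4]}
  4. append(c, 2)  ⇒  FFFFFFF......  {a→[1]; c→[0, 2, 3, 4, 5, 6]}
  5. truncate(c, 2)  ⇒  FFF..........  {a→[1]; c→[0, 2]}
  6. truncate(c, 1)  ⇒  FF...........  {a→[1]; c→[0]}
  7. append(a, 1)  ⇒  FFF..........  {a→[1, 2]; c→[0]}
  8. append(a, 2)  ⇒  FFFFF........  {a→[1, 2, 3, 4]; c→[0]}
  9. append(c, 3)  ⇒  FFFFFFFF.....  {a→[1, 2, 3, 4]; c→[0, 5, 6, 7]}
  10. unlink(a)  ⇒  F....FFF.....  {c→[0, 5, 6, 7]}
  11. create(b)  ⇒  FF...FFF.....  {b→[1]; c→[0, 5, 6, 7]}

bitmap = FF...FFF.....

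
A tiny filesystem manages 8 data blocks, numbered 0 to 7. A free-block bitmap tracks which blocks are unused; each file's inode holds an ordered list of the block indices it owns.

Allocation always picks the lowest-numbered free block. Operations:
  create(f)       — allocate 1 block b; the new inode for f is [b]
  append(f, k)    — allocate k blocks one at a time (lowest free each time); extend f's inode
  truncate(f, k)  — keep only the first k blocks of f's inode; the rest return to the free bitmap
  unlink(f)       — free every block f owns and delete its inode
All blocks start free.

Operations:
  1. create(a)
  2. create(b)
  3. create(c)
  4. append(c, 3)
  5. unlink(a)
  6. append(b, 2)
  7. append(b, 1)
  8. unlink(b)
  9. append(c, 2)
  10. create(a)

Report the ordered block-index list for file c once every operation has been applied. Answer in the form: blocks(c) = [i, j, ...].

blocks(c) = [2, 3, 4, 5, 0, 1]

after create(a) → a:[0]  free=[F.......]
after create(b) → a:[0], b:[1]  free=[FF......]
after create(c) → a:[0], b:[1], c:[2]  free=[FFF.....]
after append(c, 3) → a:[0], b:[1], c:[2, 3, 4, 5]  free=[FFFFFF..]
after unlink(a) → b:[1], c:[2, 3, 4, 5]  free=[.FFFFF..]
after append(b, 2) → b:[1, 0, 6], c:[2, 3, 4, 5]  free=[FFFFFFF.]
after append(b, 1) → b:[1, 0, 6, 7], c:[2, 3, 4, 5]  free=[FFFFFFFF]
after unlink(b) → c:[2, 3, 4, 5]  free=[..FFFF..]
after append(c, 2) → c:[2, 3, 4, 5, 0, 1]  free=[FFFFFF..]
after create(a) → a:[6], c:[2, 3, 4, 5, 0, 1]  free=[FFFFFFF.]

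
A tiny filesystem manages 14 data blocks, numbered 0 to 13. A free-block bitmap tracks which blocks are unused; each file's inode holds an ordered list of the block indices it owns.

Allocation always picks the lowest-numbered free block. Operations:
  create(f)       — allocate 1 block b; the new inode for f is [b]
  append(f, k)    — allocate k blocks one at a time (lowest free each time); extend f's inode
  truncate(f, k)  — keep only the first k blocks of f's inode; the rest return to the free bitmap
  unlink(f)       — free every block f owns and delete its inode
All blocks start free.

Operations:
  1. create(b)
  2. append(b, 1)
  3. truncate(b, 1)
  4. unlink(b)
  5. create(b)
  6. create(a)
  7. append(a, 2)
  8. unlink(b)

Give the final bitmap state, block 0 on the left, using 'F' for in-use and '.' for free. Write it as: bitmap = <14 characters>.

bitmap = .FFF..........

create(b): bitmap=F............. | b=[0]
append(b, 1): bitmap=FF............ | b=[0, 1]
truncate(b, 1): bitmap=F............. | b=[0]
unlink(b): bitmap=.............. | 
create(b): bitmap=F............. | b=[0]
create(a): bitmap=FF............ | a=[1] b=[0]
append(a, 2): bitmap=FFFF.......... | a=[1, 2, 3] b=[0]
unlink(b): bitmap=.FFF.......... | a=[1, 2, 3]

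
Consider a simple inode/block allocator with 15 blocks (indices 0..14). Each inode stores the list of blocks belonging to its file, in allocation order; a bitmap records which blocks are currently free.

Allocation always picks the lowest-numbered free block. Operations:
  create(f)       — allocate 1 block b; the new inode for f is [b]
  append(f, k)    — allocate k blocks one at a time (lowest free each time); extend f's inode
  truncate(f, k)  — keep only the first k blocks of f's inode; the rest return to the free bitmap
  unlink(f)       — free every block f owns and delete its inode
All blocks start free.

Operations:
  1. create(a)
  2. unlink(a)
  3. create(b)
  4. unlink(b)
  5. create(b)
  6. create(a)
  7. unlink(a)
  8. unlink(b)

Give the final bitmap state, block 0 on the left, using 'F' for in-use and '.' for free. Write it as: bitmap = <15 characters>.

[1] create(a) — a=0 (map F..............)
[2] unlink(a) —  (map ...............)
[3] create(b) — b=0 (map F..............)
[4] unlink(b) —  (map ...............)
[5] create(b) — b=0 (map F..............)
[6] create(a) — a=1 b=0 (map FF.............)
[7] unlink(a) — b=0 (map F..............)
[8] unlink(b) —  (map ...............)

bitmap = ...............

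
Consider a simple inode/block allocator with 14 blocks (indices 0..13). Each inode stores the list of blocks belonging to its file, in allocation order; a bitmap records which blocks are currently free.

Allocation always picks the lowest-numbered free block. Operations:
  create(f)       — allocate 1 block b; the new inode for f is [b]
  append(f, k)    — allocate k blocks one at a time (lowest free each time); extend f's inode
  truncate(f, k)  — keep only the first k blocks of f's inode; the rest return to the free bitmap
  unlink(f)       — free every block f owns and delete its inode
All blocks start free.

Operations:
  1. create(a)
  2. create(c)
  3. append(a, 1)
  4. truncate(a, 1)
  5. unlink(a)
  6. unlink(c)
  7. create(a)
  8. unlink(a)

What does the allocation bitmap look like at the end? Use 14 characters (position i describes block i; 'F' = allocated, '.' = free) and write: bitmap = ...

after create(a) → a:[0]  free=[F.............]
after create(c) → a:[0], c:[1]  free=[FF............]
after append(a, 1) → a:[0, 2], c:[1]  free=[FFF...........]
after truncate(a, 1) → a:[0], c:[1]  free=[FF............]
after unlink(a) → c:[1]  free=[.F............]
after unlink(c) →   free=[..............]
after create(a) → a:[0]  free=[F.............]
after unlink(a) →   free=[..............]

bitmap = ..............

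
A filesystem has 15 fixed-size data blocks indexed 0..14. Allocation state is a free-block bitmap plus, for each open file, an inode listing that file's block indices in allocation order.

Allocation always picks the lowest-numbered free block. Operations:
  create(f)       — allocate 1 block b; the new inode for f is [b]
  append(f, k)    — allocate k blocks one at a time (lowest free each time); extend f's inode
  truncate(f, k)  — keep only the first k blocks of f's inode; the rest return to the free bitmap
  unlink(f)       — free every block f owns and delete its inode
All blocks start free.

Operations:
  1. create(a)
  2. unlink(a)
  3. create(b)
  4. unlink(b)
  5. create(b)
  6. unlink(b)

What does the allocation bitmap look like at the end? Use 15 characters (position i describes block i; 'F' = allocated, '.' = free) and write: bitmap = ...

[1] create(a) — a=0 (map F..............)
[2] unlink(a) —  (map ...............)
[3] create(b) — b=0 (map F..............)
[4] unlink(b) —  (map ...............)
[5] create(b) — b=0 (map F..............)
[6] unlink(b) —  (map ...............)

bitmap = ...............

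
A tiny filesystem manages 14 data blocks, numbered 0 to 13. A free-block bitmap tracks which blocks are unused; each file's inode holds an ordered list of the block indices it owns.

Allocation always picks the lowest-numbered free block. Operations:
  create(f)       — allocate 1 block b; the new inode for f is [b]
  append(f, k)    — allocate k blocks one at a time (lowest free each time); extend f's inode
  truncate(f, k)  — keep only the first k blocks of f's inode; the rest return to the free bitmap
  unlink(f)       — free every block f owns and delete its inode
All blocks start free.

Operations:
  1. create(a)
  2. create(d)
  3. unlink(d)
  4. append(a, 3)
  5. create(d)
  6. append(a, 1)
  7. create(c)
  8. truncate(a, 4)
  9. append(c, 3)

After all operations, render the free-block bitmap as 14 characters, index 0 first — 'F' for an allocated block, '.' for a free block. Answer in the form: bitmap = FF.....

  1. create(a)  ⇒  F.............  {a→[0]}
  2. create(d)  ⇒  FF............  {a→[0]; d→[1]}
  3. unlink(d)  ⇒  F.............  {a→[0]}
  4. append(a, 3)  ⇒  FFFF..........  {a→[0, 1, 2, 3]}
  5. create(d)  ⇒  FFFFF.........  {a→[0, 1, 2, 3]; d→[4]}
  6. append(a, 1)  ⇒  FFFFFF........  {a→[0, 1, 2, 3, 5]; d→[4]}
  7. create(c)  ⇒  FFFFFFF.......  {a→[0, 1, 2, 3, 5]; c→[6]; d→[4]}
  8. truncate(a, 4)  ⇒  FFFFF.F.......  {a→[0, 1, 2, 3]; c→[6]; d→[4]}
  9. append(c, 3)  ⇒  FFFFFFFFF.....  {a→[0, 1, 2, 3]; c→[6, 5, 7, 8]; d→[4]}

bitmap = FFFFFFFFF.....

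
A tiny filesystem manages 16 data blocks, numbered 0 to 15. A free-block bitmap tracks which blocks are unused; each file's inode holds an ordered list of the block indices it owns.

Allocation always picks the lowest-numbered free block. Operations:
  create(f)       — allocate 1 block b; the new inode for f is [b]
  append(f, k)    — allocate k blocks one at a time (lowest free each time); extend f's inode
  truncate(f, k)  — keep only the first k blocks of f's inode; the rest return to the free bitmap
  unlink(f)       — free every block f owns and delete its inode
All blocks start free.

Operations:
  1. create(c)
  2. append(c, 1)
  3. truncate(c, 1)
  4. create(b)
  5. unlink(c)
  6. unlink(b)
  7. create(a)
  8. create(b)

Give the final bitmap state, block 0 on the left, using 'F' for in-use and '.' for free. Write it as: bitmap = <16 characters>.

bitmap = FF..............

create(c): bitmap=F............... | c=[0]
append(c, 1): bitmap=FF.............. | c=[0, 1]
truncate(c, 1): bitmap=F............... | c=[0]
create(b): bitmap=FF.............. | b=[1] c=[0]
unlink(c): bitmap=.F.............. | b=[1]
unlink(b): bitmap=................ | 
create(a): bitmap=F............... | a=[0]
create(b): bitmap=FF.............. | a=[0] b=[1]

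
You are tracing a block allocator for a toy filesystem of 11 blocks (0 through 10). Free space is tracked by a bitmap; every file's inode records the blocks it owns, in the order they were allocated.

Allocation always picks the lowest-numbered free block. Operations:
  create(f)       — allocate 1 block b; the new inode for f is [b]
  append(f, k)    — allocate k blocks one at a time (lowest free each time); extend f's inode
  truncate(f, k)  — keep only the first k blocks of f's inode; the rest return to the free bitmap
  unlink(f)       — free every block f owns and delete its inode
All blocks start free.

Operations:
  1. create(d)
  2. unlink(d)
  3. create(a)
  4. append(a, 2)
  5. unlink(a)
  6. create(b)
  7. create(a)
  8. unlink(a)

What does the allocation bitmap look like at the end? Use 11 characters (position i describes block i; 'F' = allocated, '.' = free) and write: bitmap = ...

create(d): bitmap=F.......... | d=[0]
unlink(d): bitmap=........... | 
create(a): bitmap=F.......... | a=[0]
append(a, 2): bitmap=FFF........ | a=[0, 1, 2]
unlink(a): bitmap=........... | 
create(b): bitmap=F.......... | b=[0]
create(a): bitmap=FF......... | a=[1] b=[0]
unlink(a): bitmap=F.......... | b=[0]

bitmap = F..........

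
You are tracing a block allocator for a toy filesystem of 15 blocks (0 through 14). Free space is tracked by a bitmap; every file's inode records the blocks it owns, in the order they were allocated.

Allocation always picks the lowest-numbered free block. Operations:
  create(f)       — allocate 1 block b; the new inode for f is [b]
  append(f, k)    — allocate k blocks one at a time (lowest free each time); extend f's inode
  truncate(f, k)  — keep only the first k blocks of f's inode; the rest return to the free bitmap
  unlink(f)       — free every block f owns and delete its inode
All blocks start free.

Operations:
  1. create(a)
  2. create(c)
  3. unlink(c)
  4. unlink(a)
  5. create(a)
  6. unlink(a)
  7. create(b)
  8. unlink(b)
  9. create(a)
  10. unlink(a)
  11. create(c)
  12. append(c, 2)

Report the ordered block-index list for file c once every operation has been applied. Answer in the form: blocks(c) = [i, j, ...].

blocks(c) = [0, 1, 2]

after create(a) → a:[0]  free=[F..............]
after create(c) → a:[0], c:[1]  free=[FF.............]
after unlink(c) → a:[0]  free=[F..............]
after unlink(a) →   free=[...............]
after create(a) → a:[0]  free=[F..............]
after unlink(a) →   free=[...............]
after create(b) → b:[0]  free=[F..............]
after unlink(b) →   free=[...............]
after create(a) → a:[0]  free=[F..............]
after unlink(a) →   free=[...............]
after create(c) → c:[0]  free=[F..............]
after append(c, 2) → c:[0, 1, 2]  free=[FFF............]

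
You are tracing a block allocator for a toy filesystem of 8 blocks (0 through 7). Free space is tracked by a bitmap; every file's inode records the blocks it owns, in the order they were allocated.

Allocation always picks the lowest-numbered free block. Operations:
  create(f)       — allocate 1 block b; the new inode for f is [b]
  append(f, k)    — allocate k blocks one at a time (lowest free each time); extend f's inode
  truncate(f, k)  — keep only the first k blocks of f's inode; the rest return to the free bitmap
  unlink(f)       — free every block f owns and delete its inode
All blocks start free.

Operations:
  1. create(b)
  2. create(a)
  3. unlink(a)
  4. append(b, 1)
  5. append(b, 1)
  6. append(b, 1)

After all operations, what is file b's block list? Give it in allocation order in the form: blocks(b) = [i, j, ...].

after create(b) → b:[0]  free=[F.......]
after create(a) → a:[1], b:[0]  free=[FF......]
after unlink(a) → b:[0]  free=[F.......]
after append(b, 1) → b:[0, 1]  free=[FF......]
after append(b, 1) → b:[0, 1, 2]  free=[FFF.....]
after append(b, 1) → b:[0, 1, 2, 3]  free=[FFFF....]

blocks(b) = [0, 1, 2, 3]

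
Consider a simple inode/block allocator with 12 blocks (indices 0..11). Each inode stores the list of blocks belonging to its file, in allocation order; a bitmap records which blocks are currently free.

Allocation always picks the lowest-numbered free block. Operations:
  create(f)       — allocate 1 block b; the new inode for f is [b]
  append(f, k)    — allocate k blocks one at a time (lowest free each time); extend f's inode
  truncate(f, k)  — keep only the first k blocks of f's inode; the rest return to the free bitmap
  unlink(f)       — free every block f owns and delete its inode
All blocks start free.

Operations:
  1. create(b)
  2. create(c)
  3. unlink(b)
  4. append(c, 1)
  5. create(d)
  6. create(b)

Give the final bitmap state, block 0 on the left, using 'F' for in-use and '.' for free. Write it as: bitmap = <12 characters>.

[1] create(b) — b=0 (map F...........)
[2] create(c) — b=0 c=1 (map FF..........)
[3] unlink(b) — c=1 (map .F..........)
[4] append(c, 1) — c=1,0 (map FF..........)
[5] create(d) — c=1,0 d=2 (map FFF.........)
[6] create(b) — b=3 c=1,0 d=2 (map FFFF........)

bitmap = FFFF........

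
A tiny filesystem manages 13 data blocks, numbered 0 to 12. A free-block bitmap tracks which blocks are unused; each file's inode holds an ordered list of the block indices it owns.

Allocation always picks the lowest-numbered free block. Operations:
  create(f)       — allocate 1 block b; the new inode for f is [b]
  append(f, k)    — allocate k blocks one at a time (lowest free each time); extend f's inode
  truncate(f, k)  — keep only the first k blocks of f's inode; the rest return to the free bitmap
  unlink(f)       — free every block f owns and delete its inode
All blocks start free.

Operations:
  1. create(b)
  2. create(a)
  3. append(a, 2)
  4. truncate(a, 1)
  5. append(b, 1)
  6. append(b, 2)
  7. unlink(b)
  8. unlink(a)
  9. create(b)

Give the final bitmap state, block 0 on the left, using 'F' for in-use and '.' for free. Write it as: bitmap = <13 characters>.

bitmap = F............

[1] create(b) — b=0 (map F............)
[2] create(a) — a=1 b=0 (map FF...........)
[3] append(a, 2) — a=1,2,3 b=0 (map FFFF.........)
[4] truncate(a, 1) — a=1 b=0 (map FF...........)
[5] append(b, 1) — a=1 b=0,2 (map FFF..........)
[6] append(b, 2) — a=1 b=0,2,3,4 (map FFFFF........)
[7] unlink(b) — a=1 (map .F...........)
[8] unlink(a) —  (map .............)
[9] create(b) — b=0 (map F............)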